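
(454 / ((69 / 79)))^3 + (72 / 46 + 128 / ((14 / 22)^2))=2260715410395508 / 16096941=140443790.56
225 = 225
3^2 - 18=-9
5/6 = 0.83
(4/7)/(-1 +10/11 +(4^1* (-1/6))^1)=-132/175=-0.75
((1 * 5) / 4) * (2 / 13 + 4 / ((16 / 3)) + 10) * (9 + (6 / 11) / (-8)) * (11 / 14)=159165 / 1664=95.65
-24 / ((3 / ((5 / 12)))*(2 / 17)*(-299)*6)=85 / 5382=0.02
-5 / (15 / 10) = -10 / 3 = -3.33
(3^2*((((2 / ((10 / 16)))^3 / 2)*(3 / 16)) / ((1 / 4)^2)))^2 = 3057647616 / 15625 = 195689.45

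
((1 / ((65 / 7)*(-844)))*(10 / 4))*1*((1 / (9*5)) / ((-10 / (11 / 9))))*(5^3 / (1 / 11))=4235 / 3554928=0.00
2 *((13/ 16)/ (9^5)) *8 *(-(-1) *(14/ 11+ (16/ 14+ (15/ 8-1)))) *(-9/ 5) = -26351/ 20207880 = -0.00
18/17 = 1.06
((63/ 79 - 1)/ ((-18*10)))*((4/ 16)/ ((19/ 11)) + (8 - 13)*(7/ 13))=-839/ 292695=-0.00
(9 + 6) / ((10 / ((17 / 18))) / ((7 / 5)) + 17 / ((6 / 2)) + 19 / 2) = 0.66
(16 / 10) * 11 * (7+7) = 1232 / 5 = 246.40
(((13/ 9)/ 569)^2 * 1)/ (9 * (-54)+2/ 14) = -1183/ 89190004041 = -0.00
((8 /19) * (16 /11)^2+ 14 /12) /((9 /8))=113524 /62073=1.83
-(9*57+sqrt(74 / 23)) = -513 -sqrt(1702) / 23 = -514.79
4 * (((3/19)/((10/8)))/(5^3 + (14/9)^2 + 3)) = 972/250895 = 0.00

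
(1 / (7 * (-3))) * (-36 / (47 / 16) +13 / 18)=9757 / 17766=0.55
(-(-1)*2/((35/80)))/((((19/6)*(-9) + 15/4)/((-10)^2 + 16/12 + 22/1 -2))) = -6656/297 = -22.41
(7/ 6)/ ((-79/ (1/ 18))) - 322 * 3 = -8241919/ 8532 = -966.00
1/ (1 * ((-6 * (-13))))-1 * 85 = -6629/ 78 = -84.99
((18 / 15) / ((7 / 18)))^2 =11664 / 1225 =9.52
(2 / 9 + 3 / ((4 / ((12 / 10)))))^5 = 10510100501 / 5904900000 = 1.78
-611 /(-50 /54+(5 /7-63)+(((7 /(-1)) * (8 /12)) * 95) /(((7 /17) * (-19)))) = 93.35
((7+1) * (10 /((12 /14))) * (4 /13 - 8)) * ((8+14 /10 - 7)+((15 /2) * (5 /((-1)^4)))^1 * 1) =-372400 /13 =-28646.15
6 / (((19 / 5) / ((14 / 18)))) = 70 / 57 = 1.23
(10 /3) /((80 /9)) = 3 /8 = 0.38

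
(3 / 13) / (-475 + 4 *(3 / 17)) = -0.00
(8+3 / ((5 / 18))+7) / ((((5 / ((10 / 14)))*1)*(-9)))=-43 / 105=-0.41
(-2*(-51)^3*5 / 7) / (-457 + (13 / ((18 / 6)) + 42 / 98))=-3979530 / 9497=-419.03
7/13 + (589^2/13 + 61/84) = 29142745/1092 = 26687.50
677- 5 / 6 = 4057 / 6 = 676.17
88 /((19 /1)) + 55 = 1133 /19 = 59.63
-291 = -291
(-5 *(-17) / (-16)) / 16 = -85 / 256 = -0.33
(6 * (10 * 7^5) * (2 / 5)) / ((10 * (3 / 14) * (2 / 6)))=2823576 / 5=564715.20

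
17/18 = 0.94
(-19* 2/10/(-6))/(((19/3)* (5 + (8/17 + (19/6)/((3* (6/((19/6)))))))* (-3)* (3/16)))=-9792/332005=-0.03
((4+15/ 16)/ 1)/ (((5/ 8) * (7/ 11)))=869/ 70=12.41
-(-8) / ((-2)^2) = 2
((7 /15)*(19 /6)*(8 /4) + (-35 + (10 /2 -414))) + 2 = -19757 /45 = -439.04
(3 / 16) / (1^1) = 3 / 16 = 0.19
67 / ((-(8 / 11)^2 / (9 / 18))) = -8107 / 128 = -63.34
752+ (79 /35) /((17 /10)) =89646 /119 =753.33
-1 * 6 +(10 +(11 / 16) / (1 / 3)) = 97 / 16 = 6.06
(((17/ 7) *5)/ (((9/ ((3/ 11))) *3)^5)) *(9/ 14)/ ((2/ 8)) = 170/ 51776124939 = 0.00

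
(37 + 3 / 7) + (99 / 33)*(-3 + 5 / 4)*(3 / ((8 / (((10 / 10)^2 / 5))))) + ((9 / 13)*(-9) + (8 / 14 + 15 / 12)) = 67861 / 2080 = 32.63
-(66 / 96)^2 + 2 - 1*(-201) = 51847 / 256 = 202.53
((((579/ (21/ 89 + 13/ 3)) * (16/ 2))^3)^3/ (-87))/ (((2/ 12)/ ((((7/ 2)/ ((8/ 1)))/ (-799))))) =42691666535288149692857.05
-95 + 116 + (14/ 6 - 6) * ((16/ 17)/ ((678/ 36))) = 39989/ 1921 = 20.82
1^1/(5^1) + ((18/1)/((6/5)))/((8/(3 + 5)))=76/5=15.20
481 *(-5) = -2405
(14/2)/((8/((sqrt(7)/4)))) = 7*sqrt(7)/32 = 0.58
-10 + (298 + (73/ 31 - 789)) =-15458/ 31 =-498.65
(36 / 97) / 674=18 / 32689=0.00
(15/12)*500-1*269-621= -265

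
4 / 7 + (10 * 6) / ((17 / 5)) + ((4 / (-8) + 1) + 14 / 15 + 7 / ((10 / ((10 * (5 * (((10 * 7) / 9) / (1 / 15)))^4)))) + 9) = 78126289065261749 / 96390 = 810522762374.33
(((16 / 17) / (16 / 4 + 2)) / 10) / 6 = 0.00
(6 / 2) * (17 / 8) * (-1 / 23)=-51 / 184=-0.28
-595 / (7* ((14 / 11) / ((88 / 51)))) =-2420 / 21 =-115.24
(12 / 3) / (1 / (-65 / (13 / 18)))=-360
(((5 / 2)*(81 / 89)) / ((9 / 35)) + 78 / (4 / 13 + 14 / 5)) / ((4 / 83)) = 50655315 / 71912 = 704.41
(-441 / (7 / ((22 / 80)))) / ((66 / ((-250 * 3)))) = 1575 / 8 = 196.88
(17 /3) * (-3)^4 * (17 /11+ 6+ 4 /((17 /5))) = 44037 /11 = 4003.36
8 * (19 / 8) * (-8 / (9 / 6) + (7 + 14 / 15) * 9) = 1255.27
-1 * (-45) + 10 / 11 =505 / 11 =45.91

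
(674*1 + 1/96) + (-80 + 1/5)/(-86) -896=-4562713/20640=-221.06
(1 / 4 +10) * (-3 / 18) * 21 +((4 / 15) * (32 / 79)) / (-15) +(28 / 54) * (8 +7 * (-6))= -22828147 / 426600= -53.51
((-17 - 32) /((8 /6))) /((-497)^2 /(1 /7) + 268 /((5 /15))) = -147 /6919468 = -0.00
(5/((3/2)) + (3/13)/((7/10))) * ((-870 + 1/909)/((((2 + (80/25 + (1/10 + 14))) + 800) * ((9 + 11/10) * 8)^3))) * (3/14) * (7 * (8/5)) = -0.00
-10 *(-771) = 7710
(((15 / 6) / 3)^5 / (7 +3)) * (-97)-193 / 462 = -5168381 / 1197504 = -4.32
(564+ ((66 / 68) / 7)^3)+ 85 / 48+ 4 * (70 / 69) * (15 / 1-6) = 1120519418335 / 1860415536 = 602.30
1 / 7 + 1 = 8 / 7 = 1.14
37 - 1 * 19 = 18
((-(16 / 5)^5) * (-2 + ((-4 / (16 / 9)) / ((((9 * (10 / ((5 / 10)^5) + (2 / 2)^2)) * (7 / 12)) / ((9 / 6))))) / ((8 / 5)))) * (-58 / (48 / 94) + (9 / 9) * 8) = -71121682432 / 1003125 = -70900.12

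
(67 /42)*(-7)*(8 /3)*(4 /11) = -1072 /99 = -10.83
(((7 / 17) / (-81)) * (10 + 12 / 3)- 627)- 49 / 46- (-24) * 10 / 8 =-37887155 / 63342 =-598.14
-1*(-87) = 87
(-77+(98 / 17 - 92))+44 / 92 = -63638 / 391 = -162.76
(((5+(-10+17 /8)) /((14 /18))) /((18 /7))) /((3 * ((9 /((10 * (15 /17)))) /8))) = -575 /153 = -3.76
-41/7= -5.86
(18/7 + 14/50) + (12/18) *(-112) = -37703/525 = -71.82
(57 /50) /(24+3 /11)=209 /4450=0.05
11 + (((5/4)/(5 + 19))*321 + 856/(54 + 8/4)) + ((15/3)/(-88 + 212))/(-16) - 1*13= 416667/13888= 30.00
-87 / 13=-6.69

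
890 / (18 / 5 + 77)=4450 / 403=11.04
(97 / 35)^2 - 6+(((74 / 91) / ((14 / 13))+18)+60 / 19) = 549146 / 23275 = 23.59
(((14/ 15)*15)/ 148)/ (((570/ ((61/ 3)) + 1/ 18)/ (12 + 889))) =3462543/ 1141117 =3.03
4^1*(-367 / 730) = -734 / 365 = -2.01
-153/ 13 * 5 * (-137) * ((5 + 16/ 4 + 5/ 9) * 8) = 8011760/ 13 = 616289.23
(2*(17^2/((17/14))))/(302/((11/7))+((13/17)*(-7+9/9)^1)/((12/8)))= 44506/17683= 2.52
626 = 626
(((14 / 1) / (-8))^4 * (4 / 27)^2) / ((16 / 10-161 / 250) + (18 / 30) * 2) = 6125 / 64152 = 0.10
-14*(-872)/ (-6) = -6104/ 3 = -2034.67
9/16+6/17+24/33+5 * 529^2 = 4186426275/2992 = 1399206.64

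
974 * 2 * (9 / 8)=4383 / 2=2191.50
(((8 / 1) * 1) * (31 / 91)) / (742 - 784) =-124 / 1911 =-0.06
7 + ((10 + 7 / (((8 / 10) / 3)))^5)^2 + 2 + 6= 4108469075197291119265 / 1048576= 3918141436764994.74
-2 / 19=-0.11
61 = 61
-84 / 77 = -12 / 11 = -1.09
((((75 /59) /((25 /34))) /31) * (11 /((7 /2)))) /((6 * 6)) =187 /38409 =0.00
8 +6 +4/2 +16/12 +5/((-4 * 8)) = 1649/96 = 17.18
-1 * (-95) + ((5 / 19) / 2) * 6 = 1820 / 19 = 95.79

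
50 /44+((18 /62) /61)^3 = 169049790313 /148763801362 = 1.14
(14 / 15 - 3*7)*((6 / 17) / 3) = -602 / 255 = -2.36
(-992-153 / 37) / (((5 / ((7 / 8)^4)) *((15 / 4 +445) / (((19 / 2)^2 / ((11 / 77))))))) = -223623471239 / 1360179200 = -164.41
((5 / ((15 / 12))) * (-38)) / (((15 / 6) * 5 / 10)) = -608 / 5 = -121.60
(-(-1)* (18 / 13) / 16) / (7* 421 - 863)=9 / 216736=0.00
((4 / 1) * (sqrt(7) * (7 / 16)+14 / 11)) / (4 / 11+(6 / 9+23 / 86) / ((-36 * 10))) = 1787940 * sqrt(7) / 368869+5201280 / 368869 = 26.92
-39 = -39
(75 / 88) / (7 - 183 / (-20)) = 375 / 7106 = 0.05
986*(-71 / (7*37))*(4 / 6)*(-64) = 8960768 / 777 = 11532.52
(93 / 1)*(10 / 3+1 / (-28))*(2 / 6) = 8587 / 84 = 102.23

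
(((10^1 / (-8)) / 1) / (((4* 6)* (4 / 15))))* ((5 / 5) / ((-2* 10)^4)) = -1 / 819200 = -0.00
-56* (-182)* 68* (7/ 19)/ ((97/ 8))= 38811136/ 1843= 21058.67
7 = 7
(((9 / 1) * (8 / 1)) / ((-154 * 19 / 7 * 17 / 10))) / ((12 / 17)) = -30 / 209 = -0.14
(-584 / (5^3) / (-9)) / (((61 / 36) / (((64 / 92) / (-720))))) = -2336 / 7891875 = -0.00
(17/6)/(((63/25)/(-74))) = -83.20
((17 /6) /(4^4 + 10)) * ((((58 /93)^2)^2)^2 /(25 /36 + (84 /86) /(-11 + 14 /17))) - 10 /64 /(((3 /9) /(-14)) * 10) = 835483141906752500419757 /1272327457796033105954592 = 0.66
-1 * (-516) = 516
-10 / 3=-3.33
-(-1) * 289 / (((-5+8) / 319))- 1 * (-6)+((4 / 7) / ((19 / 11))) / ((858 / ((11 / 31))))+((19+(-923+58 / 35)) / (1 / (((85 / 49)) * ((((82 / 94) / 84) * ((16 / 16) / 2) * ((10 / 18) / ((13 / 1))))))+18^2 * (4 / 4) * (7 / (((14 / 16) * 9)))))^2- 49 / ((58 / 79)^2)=30645.52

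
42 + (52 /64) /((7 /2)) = 2365 /56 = 42.23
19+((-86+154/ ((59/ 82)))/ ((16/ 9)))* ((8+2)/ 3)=61139/ 236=259.06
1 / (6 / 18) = 3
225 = 225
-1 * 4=-4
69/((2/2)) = 69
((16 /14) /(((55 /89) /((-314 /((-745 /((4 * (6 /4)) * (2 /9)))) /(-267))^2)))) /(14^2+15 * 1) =12620288 /325035469402875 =0.00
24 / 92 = 6 / 23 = 0.26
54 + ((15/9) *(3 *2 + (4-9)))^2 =511/9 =56.78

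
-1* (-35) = 35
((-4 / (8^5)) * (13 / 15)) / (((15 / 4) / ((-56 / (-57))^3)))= -4459 / 166673700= -0.00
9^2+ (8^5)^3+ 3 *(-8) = 35184372088889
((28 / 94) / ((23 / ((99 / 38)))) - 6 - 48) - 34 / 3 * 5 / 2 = -5071054 / 61617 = -82.30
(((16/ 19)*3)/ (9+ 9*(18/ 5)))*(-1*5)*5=-1.53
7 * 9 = 63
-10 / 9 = -1.11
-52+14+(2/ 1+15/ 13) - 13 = -622/ 13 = -47.85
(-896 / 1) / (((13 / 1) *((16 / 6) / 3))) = -1008 / 13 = -77.54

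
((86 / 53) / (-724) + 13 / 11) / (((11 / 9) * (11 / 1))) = 0.09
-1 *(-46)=46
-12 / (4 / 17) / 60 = -17 / 20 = -0.85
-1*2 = -2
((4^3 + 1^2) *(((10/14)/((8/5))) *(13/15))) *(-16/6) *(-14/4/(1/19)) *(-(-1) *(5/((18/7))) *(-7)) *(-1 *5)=98336875/324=303508.87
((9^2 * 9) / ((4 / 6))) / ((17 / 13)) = 28431 / 34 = 836.21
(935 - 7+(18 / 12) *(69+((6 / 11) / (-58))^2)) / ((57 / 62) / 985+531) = 1.94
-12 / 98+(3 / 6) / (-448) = -775 / 6272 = -0.12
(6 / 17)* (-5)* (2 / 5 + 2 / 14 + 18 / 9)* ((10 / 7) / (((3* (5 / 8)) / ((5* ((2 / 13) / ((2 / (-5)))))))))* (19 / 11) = 1352800 / 119119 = 11.36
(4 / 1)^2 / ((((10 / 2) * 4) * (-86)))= -2 / 215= -0.01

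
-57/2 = -28.50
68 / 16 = 17 / 4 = 4.25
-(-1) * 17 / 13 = 17 / 13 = 1.31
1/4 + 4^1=17/4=4.25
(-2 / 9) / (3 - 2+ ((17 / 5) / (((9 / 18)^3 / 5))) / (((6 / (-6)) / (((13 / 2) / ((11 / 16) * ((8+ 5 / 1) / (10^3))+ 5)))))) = 160286 / 126574713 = 0.00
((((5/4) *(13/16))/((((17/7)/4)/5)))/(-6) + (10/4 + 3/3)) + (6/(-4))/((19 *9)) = 21677/10336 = 2.10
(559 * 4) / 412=559 / 103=5.43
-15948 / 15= -5316 / 5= -1063.20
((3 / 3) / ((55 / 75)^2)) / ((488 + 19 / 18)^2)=0.00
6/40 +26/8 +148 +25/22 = 152.54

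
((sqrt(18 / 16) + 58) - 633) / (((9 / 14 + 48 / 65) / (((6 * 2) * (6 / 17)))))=-12558000 / 7123 + 16380 * sqrt(2) / 7123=-1759.77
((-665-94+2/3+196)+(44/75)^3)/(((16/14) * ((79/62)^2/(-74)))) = 59026196490709/2632921875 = 22418.51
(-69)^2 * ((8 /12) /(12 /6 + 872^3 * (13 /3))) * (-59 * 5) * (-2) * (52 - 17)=19662930 /861971303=0.02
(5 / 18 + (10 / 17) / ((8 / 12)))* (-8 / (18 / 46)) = -32660 / 1377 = -23.72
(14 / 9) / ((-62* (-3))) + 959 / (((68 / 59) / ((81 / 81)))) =47358773 / 56916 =832.08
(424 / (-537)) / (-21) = 424 / 11277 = 0.04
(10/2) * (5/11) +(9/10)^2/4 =10891/4400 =2.48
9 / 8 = 1.12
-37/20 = -1.85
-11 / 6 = -1.83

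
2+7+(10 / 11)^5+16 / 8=1871561 / 161051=11.62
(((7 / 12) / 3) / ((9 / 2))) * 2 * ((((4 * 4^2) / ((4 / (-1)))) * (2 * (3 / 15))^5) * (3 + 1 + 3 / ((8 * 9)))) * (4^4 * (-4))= 44498944 / 759375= 58.60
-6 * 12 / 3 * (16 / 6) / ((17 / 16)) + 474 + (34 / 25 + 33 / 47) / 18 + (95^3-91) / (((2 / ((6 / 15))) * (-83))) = -49296038287 / 29842650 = -1651.87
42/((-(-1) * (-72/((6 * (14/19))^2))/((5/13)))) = -20580/4693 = -4.39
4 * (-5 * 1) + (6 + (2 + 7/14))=-23/2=-11.50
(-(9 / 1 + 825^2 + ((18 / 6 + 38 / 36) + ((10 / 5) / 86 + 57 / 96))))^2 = 71048535294277721041 / 153363456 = 463269002586.10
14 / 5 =2.80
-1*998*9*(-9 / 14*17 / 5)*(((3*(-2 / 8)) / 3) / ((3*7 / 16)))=-916164 / 245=-3739.44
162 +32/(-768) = 3887/24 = 161.96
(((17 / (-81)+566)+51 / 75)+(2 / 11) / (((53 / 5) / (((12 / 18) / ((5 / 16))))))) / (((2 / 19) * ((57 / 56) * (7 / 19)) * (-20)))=-12707269654 / 17708625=-717.58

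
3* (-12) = -36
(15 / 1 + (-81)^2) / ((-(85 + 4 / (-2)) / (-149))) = 979824 / 83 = 11805.11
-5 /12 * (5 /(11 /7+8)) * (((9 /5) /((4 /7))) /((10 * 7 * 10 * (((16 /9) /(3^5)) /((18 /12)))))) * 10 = -137781 /68608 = -2.01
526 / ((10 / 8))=2104 / 5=420.80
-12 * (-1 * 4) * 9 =432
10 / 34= 5 / 17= 0.29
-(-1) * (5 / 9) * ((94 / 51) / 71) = 0.01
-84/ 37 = -2.27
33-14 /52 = 851 /26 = 32.73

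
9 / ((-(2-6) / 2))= 9 / 2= 4.50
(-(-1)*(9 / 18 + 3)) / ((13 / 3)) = 21 / 26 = 0.81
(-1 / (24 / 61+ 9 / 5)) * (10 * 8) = -24400 / 669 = -36.47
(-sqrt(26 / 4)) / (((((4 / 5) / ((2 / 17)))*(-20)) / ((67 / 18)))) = 67*sqrt(26) / 4896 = 0.07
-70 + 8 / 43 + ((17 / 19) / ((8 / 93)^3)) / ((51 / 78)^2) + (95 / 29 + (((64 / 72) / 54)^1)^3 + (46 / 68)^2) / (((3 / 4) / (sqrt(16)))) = 122165629316372180995 / 37728361296475776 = 3238.03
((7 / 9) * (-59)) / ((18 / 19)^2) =-51.13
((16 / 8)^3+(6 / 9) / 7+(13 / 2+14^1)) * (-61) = -73261 / 42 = -1744.31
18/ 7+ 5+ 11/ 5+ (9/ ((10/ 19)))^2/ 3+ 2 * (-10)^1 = 61069/ 700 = 87.24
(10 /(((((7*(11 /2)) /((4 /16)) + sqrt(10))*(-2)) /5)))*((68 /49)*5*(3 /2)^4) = -70125 /12292 + 6375*sqrt(10) /172088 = -5.59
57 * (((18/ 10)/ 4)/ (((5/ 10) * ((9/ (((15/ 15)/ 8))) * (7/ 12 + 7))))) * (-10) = -171/ 182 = -0.94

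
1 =1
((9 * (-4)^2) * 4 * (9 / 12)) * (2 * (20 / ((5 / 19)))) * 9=590976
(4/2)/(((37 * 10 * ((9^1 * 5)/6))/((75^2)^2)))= 843750/37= 22804.05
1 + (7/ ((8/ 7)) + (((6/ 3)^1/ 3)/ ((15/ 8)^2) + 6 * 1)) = 71899/ 5400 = 13.31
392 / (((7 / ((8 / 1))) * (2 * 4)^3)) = 0.88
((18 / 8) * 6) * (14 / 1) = 189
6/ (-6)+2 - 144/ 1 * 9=-1295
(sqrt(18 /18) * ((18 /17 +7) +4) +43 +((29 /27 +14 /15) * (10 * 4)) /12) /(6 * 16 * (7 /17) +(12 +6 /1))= 42515 /39609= 1.07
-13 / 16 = -0.81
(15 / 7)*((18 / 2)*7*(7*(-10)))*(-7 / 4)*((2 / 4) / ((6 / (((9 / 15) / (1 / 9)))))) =59535 / 8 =7441.88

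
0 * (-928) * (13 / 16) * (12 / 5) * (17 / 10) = 0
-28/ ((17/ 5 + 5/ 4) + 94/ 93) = -52080/ 10529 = -4.95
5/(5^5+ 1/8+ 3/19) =760/475043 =0.00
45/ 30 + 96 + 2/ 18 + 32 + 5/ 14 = 8188/ 63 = 129.97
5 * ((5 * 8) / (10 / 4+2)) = 400 / 9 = 44.44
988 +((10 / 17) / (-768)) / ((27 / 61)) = 174140623 / 176256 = 988.00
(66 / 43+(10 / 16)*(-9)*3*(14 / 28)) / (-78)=1583 / 17888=0.09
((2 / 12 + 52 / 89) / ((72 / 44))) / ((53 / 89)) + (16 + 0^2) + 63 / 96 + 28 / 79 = 64325045 / 3617568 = 17.78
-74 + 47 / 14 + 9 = -863 / 14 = -61.64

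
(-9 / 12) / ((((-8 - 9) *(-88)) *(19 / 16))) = -3 / 7106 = -0.00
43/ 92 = 0.47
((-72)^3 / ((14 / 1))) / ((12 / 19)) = -295488 / 7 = -42212.57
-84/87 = -28/29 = -0.97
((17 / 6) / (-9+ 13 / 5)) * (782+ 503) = -109225 / 192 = -568.88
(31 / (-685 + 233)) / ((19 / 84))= -651 / 2147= -0.30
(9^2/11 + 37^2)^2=229219600/121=1894376.86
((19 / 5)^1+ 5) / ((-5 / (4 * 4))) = -704 / 25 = -28.16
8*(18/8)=18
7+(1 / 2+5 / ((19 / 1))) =295 / 38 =7.76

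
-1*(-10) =10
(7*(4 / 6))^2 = 196 / 9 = 21.78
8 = 8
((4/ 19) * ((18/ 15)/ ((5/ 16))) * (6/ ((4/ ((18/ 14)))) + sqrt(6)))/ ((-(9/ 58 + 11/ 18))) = -4.62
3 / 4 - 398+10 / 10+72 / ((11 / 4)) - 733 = -48535 / 44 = -1103.07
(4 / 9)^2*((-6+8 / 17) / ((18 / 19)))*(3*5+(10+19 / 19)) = -371488 / 12393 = -29.98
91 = 91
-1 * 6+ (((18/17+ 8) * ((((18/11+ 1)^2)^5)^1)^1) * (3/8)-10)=8832286452216413/160340442988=55084.58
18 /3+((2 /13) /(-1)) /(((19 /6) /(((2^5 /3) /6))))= 4382 /741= 5.91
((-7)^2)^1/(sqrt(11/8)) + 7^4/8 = 98*sqrt(22)/11 + 2401/8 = 341.91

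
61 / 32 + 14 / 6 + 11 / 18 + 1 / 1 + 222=65621 / 288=227.85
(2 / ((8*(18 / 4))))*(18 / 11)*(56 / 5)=56 / 55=1.02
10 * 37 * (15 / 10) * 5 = 2775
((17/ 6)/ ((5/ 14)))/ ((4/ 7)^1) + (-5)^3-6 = -7027/ 60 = -117.12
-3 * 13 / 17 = -39 / 17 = -2.29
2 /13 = 0.15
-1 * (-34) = 34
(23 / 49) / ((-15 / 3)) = -23 / 245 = -0.09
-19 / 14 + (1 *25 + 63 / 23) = 8495 / 322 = 26.38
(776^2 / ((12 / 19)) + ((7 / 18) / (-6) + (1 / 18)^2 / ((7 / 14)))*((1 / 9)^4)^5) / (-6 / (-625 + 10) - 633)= -769918681293324897306468187145 / 511147306320207777649348812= -1506.26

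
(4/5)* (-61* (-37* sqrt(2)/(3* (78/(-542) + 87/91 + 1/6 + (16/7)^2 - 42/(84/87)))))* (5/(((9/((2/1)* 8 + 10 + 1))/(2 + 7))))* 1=-568633338* sqrt(2)/261017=-3080.91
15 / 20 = 3 / 4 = 0.75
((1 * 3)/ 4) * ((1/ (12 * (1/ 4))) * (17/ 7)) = 0.61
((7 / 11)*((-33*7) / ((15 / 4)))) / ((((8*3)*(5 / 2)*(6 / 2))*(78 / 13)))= -49 / 1350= -0.04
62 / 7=8.86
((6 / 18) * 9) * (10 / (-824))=-0.04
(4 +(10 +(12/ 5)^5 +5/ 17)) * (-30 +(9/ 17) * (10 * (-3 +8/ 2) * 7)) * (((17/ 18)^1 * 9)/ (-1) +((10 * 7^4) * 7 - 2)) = 20124865641132/ 180625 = 111417941.27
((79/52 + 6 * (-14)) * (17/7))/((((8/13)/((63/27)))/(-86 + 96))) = -364565/48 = -7595.10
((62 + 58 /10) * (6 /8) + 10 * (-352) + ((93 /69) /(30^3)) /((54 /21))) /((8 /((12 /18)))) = -38778158483 /134136000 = -289.10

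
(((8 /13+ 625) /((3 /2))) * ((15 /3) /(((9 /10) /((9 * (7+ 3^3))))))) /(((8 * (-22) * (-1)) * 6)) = 1152175 /1716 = 671.43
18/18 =1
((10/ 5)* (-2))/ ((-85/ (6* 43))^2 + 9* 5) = -266256/ 3002605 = -0.09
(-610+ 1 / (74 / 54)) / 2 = -22543 / 74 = -304.64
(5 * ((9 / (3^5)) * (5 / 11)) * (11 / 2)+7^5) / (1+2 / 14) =6353221 / 432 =14706.53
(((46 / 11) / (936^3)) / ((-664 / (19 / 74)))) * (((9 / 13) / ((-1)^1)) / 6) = 437 / 1920623011946496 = 0.00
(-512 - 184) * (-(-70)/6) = -8120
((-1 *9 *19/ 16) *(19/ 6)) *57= -61731/ 32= -1929.09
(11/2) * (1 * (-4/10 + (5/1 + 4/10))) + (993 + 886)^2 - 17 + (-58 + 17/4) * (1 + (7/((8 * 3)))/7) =338937169/96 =3530595.51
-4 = -4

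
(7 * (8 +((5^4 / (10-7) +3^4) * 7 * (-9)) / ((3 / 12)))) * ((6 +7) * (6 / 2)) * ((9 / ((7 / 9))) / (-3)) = 76767912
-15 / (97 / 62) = -930 / 97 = -9.59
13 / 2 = 6.50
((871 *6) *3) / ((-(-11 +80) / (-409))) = 2137434 / 23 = 92931.91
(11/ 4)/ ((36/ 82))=451/ 72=6.26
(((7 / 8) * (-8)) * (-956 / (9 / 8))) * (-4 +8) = 214144 / 9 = 23793.78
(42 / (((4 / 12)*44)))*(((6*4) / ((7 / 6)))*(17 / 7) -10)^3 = 3070844964 / 16807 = 182712.26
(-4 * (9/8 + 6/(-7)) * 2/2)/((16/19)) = -285/224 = -1.27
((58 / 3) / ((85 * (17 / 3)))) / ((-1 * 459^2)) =-58 / 304434045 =-0.00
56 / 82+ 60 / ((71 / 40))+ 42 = 222650 / 2911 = 76.49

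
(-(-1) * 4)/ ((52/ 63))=63/ 13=4.85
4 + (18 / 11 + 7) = 139 / 11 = 12.64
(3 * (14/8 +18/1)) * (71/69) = 5609/92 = 60.97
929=929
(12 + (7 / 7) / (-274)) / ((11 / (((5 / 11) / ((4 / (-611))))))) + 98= 2954583 / 132616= 22.28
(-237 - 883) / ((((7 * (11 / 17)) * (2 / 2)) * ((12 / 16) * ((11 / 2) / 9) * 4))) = -16320 / 121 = -134.88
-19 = -19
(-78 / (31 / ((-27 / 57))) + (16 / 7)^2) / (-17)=-185182 / 490637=-0.38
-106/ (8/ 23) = -1219/ 4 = -304.75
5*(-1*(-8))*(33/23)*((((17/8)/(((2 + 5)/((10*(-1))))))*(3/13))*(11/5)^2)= -407286/2093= -194.59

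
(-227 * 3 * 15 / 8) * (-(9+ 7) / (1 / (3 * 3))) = 183870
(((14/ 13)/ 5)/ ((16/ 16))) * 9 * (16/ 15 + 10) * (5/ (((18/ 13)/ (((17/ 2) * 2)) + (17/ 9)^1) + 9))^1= 266679/ 27275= 9.78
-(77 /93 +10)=-1007 /93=-10.83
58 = 58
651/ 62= 21/ 2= 10.50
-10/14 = -5/7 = -0.71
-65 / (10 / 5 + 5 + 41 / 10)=-5.86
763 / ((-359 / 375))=-286125 / 359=-797.01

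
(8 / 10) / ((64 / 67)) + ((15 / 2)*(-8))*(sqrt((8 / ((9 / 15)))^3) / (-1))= 67 / 80 + 1600*sqrt(30) / 3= 2922.02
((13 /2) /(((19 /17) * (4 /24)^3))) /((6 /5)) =19890 /19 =1046.84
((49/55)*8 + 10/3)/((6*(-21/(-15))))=863/693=1.25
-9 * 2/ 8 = -9/ 4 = -2.25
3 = 3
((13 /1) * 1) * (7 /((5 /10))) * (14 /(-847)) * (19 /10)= -3458 /605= -5.72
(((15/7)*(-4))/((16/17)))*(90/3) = -3825/14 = -273.21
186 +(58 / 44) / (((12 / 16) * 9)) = 55300 / 297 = 186.20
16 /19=0.84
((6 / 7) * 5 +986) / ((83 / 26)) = 310.21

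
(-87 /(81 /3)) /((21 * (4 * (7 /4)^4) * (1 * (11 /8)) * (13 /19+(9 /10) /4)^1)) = -11284480 /3449250189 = -0.00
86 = 86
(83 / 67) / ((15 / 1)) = 83 / 1005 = 0.08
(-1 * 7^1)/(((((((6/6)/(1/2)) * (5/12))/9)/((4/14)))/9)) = -972/5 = -194.40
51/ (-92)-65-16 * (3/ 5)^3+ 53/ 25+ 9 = -665739/ 11500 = -57.89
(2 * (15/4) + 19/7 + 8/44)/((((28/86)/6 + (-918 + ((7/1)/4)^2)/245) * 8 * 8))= -7228515/163767208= -0.04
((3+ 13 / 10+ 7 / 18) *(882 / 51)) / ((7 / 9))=8862 / 85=104.26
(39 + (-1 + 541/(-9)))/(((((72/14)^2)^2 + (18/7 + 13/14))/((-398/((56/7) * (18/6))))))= 95082001/182306106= 0.52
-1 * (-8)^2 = -64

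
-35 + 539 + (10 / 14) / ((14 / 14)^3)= 3533 / 7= 504.71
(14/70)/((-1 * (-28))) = 1/140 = 0.01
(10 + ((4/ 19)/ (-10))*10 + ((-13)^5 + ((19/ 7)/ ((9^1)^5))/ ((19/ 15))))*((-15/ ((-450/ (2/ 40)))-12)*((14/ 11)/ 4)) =3498568826643367/ 2468248200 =1417429.91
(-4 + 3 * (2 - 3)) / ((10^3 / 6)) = -21 / 500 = -0.04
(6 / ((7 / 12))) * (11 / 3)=264 / 7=37.71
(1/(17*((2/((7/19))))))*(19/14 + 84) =1195/1292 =0.92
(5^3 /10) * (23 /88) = 575 /176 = 3.27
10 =10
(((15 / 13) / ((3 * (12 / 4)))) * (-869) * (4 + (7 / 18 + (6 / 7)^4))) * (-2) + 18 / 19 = 17599962403 / 16012269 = 1099.15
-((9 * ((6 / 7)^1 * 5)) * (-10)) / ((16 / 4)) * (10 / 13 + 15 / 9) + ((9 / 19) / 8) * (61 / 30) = 32506653 / 138320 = 235.01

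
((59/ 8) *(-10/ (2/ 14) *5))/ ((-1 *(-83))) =-10325/ 332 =-31.10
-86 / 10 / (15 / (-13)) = 559 / 75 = 7.45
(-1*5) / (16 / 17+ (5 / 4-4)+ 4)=-340 / 149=-2.28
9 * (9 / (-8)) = -81 / 8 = -10.12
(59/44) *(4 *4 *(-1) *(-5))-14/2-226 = -1383/11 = -125.73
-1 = -1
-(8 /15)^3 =-512 /3375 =-0.15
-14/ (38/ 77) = -539/ 19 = -28.37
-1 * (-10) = 10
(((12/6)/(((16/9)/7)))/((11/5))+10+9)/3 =1987/264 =7.53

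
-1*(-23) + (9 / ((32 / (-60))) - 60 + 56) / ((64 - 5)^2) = 640337 / 27848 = 22.99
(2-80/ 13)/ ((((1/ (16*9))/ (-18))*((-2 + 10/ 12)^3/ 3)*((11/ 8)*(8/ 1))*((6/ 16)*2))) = -2465.54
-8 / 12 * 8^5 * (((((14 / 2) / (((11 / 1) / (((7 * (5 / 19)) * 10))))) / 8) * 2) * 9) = -120422400 / 209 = -576183.73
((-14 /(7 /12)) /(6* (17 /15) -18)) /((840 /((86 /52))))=43 /10192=0.00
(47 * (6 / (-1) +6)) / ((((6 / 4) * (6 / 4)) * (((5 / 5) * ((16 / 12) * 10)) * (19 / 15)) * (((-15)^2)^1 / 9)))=0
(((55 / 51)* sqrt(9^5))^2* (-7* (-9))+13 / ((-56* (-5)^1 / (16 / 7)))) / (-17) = -306338838389 / 1203685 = -254500.84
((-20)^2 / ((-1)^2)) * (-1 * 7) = -2800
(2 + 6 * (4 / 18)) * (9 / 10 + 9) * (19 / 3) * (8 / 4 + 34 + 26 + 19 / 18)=237215 / 18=13178.61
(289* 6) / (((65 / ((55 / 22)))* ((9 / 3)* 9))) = 2.47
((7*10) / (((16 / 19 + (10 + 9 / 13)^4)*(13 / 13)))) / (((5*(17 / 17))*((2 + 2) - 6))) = -542659 / 1013310965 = -0.00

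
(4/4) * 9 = 9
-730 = -730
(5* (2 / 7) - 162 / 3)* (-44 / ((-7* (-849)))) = 16192 / 41601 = 0.39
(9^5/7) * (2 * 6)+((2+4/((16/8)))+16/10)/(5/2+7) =67316252/665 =101227.45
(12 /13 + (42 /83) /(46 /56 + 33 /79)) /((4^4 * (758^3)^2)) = 984447 /35902582430981240760807424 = 0.00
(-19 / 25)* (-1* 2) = 38 / 25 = 1.52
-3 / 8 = -0.38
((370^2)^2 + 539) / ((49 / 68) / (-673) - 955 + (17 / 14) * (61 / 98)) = -147094017597215514 / 7489418575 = -19640245.25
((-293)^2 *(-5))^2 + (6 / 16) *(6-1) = 1474010160215 / 8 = 184251270026.88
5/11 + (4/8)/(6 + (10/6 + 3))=353/704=0.50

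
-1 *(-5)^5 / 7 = 3125 / 7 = 446.43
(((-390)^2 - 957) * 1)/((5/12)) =1813716/5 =362743.20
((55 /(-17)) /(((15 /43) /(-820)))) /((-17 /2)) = -775720 /867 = -894.72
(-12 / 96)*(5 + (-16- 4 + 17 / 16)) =223 / 128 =1.74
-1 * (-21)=21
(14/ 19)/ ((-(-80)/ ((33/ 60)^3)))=9317/ 6080000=0.00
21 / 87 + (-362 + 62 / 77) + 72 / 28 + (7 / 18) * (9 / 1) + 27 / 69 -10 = -37439755 / 102718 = -364.49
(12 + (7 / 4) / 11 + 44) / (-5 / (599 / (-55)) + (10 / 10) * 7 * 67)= 0.12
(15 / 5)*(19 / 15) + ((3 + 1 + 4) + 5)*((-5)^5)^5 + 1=-19371509552001953101 / 5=-3874301910400390620.20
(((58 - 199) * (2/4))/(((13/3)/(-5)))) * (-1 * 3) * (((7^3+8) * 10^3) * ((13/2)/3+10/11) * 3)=-8694236250/11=-790385113.64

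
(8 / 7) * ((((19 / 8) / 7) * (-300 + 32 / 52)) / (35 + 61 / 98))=-3.26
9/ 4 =2.25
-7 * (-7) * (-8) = -392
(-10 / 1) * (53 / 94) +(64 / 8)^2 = 2743 / 47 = 58.36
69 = 69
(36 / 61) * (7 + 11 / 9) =296 / 61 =4.85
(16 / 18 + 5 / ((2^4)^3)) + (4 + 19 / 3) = 413741 / 36864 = 11.22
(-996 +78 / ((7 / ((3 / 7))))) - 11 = -49109 / 49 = -1002.22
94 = 94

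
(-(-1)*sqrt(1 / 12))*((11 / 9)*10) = 55*sqrt(3) / 27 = 3.53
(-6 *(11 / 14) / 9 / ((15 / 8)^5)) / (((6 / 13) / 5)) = -2342912 / 9568125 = -0.24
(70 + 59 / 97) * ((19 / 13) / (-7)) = -130131 / 8827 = -14.74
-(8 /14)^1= -4 /7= -0.57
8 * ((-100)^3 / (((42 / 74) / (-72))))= 7104000000 / 7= 1014857142.86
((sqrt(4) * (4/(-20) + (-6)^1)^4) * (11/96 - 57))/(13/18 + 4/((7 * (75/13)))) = -105910311801/517400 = -204697.16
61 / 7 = 8.71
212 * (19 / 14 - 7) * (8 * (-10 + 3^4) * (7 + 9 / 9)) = -38051456 / 7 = -5435922.29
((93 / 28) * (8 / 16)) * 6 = 279 / 28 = 9.96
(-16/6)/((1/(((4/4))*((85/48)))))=-85/18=-4.72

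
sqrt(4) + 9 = 11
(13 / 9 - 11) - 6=-140 / 9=-15.56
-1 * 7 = -7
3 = 3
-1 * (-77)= 77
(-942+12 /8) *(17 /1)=-31977 /2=-15988.50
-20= -20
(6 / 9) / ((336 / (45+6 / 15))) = 227 / 2520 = 0.09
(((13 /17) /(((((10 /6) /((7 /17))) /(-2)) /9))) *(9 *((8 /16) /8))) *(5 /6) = -7371 /4624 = -1.59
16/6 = 8/3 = 2.67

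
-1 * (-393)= 393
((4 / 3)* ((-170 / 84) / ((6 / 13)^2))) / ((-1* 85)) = 169 / 1134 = 0.15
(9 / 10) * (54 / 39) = 81 / 65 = 1.25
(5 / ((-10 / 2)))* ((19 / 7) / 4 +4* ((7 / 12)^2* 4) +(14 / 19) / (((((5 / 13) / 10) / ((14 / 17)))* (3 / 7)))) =-3494837 / 81396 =-42.94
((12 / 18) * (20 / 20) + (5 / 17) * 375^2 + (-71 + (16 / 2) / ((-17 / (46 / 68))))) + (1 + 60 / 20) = 35801588 / 867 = 41293.64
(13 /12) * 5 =65 /12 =5.42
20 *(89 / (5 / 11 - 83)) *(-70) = 342650 / 227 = 1509.47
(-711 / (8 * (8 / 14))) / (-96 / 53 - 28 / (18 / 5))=2374029 / 146368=16.22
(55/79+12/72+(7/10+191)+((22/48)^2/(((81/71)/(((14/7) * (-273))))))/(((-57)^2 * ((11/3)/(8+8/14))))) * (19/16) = 53359276361/233435520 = 228.58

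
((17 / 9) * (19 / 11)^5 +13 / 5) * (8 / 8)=229311382 / 7247295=31.64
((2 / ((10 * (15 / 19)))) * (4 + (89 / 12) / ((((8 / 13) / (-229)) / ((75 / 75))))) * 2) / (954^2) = -5026811 / 3276417600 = -0.00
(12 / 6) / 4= 1 / 2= 0.50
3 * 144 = 432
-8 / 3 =-2.67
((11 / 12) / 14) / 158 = 11 / 26544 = 0.00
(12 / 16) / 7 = 3 / 28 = 0.11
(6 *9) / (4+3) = 54 / 7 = 7.71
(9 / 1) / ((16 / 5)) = 45 / 16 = 2.81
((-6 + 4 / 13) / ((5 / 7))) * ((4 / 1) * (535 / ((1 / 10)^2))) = -22170400 / 13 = -1705415.38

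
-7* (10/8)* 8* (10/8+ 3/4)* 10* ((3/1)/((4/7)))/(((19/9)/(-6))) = 396900/19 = 20889.47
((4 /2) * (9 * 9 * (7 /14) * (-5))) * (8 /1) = -3240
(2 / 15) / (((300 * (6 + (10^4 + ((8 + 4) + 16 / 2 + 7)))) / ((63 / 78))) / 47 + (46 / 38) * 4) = 6251 / 3717453510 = 0.00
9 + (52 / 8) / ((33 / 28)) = 479 / 33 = 14.52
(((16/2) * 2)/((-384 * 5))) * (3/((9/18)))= -1/20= -0.05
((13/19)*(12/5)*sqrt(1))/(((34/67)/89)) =465114/1615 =288.00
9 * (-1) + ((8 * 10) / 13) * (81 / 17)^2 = 491067 / 3757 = 130.71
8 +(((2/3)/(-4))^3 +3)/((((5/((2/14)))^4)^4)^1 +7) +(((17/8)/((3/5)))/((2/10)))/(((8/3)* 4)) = 42323990002876822872161926247/4381294557515756835937506048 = 9.66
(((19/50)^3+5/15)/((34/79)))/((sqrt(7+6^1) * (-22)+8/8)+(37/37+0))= -126506413 * sqrt(13)/40086000000 - 11500583/40086000000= -0.01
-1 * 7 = -7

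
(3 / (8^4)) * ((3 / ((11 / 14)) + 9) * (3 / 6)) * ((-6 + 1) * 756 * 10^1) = -1998675 / 11264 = -177.44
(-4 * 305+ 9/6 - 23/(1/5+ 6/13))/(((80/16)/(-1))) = 107781/430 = 250.65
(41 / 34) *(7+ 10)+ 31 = 103 / 2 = 51.50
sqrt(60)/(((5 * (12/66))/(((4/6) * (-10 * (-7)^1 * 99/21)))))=484 * sqrt(15)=1874.52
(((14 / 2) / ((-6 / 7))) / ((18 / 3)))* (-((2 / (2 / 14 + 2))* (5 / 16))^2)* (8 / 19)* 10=12005 / 24624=0.49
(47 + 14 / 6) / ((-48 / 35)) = -1295 / 36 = -35.97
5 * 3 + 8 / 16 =31 / 2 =15.50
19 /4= 4.75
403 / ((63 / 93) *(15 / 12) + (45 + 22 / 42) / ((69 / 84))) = 7.16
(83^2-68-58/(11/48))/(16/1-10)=72247/66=1094.65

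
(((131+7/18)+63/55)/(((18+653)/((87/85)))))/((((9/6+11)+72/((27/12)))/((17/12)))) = 3805061/591218100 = 0.01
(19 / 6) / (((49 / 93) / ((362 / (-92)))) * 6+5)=106609 / 141282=0.75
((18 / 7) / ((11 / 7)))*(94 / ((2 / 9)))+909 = 1601.18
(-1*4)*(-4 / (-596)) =-4 / 149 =-0.03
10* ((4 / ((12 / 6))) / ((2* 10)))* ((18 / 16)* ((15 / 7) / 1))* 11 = 1485 / 56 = 26.52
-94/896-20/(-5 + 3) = 4433/448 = 9.90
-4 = -4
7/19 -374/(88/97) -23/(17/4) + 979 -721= -205807/1292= -159.29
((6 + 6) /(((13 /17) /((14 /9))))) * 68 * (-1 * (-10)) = 647360 /39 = 16598.97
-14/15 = -0.93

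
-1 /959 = -0.00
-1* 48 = -48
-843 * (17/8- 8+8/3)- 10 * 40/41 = 883917/328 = 2694.87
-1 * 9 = -9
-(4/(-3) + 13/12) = 1/4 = 0.25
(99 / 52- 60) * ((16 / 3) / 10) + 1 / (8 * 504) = -8120383 / 262080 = -30.98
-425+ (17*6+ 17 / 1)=-306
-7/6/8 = -7/48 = -0.15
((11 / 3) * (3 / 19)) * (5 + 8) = 143 / 19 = 7.53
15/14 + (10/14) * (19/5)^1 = 53/14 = 3.79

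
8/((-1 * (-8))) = 1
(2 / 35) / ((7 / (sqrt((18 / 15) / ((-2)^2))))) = sqrt(30) / 1225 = 0.00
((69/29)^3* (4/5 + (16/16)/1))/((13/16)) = 47305296/1585285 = 29.84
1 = 1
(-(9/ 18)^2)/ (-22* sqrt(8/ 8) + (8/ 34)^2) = 289/ 25368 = 0.01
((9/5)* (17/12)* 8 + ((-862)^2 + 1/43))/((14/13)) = 296695009/430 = 689988.39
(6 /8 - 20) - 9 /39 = -1013 /52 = -19.48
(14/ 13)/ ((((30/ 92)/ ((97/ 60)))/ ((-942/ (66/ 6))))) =-4903738/ 10725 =-457.22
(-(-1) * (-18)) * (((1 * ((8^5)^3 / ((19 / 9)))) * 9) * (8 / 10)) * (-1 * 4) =820781032088272896 / 95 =8639800337771293.64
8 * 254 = 2032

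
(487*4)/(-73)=-1948/73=-26.68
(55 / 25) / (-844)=-11 / 4220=-0.00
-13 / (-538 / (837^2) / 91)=828773127 / 538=1540470.50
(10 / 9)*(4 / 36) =10 / 81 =0.12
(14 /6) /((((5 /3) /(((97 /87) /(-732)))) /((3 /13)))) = -679 /1379820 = -0.00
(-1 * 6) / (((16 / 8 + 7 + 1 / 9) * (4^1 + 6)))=-27 / 410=-0.07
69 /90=23 /30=0.77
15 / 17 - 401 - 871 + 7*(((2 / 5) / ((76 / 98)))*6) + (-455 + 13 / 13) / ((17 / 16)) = -2707949 / 1615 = -1676.75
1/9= 0.11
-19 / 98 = -0.19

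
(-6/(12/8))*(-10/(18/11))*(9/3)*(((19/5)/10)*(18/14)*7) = 250.80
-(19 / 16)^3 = -6859 / 4096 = -1.67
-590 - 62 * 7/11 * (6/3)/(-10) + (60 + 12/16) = -114699/220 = -521.36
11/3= 3.67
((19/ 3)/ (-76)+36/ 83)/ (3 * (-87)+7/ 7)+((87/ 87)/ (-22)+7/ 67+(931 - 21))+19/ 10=34810066487/ 38170704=911.96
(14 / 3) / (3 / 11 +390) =154 / 12879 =0.01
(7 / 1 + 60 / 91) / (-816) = -0.01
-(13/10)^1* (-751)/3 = 9763/30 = 325.43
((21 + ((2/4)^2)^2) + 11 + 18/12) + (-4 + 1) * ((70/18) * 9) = -1143/16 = -71.44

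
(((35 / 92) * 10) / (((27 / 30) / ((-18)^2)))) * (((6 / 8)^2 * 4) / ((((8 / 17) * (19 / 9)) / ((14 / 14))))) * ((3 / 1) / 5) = 6506325 / 3496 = 1861.08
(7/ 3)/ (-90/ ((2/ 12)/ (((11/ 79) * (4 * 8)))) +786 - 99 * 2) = -553/ 430884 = -0.00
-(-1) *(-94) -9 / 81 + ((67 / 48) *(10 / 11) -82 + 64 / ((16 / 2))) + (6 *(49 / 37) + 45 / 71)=-329278265 / 2080584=-158.26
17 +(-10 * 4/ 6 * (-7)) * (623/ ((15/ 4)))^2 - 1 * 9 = 173882872/ 135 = 1288021.27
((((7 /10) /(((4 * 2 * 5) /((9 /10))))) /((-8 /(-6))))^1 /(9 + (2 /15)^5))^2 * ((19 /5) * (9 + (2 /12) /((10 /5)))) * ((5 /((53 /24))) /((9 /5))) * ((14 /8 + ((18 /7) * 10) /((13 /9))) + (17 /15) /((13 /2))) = 1555888235932760625 /1054558880389403803648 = 0.00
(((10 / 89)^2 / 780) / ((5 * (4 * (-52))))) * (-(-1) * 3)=-1 / 21418384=-0.00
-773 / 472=-1.64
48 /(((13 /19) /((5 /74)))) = 2280 /481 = 4.74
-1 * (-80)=80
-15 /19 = -0.79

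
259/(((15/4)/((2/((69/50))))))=20720/207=100.10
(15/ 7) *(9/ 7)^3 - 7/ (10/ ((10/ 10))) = 92543/ 24010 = 3.85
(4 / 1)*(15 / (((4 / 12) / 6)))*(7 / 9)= 840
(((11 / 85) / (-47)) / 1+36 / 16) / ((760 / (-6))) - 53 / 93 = -331856369 / 564733200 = -0.59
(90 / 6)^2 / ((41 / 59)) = 13275 / 41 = 323.78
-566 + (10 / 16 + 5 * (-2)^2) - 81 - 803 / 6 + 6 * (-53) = -25877 / 24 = -1078.21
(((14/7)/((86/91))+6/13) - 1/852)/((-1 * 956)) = -1227173/455312208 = -0.00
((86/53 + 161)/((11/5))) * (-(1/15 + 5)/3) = -218348/1749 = -124.84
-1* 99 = -99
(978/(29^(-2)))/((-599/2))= -1644996/599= -2746.24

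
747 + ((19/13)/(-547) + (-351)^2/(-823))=3495609743/5852353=597.30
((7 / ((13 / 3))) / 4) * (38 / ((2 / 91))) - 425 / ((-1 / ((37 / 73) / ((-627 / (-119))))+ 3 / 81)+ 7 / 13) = 741.53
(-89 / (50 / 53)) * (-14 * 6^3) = 7132104 / 25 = 285284.16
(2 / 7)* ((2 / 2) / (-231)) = -2 / 1617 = -0.00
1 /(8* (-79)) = -1 /632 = -0.00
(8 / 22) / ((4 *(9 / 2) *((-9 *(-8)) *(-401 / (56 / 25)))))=-14 / 8932275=-0.00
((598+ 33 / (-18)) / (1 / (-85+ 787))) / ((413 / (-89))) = -5321043 / 59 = -90187.17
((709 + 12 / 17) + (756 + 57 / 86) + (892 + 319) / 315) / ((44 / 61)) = 536385871 / 263160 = 2038.25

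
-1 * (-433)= 433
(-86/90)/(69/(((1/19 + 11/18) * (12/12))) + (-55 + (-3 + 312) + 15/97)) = -0.00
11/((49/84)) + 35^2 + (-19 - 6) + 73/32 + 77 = 290783/224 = 1298.14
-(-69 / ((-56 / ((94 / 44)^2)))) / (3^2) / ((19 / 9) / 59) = -17.46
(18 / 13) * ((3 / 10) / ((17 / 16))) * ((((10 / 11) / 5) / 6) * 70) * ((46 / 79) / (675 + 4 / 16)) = 370944 / 518724349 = 0.00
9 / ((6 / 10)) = 15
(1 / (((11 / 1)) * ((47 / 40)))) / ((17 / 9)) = 360 / 8789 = 0.04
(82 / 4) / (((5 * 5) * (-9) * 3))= -41 / 1350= -0.03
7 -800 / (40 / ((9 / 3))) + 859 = 806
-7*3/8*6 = -63/4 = -15.75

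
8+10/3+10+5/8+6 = 671/24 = 27.96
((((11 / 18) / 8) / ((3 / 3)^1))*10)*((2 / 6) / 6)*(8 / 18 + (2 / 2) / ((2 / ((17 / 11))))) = 1205 / 23328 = 0.05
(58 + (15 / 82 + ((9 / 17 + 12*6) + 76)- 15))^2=71420959009 / 1943236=36753.62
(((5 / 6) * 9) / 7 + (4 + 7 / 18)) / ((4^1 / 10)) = 860 / 63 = 13.65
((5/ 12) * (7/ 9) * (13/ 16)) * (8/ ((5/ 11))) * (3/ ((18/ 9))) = 1001/ 144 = 6.95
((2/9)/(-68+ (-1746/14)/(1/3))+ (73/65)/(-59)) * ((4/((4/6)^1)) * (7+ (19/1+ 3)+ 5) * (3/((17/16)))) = -26714944/2373865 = -11.25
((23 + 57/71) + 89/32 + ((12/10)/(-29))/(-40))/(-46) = -43790979/75771200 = -0.58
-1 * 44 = -44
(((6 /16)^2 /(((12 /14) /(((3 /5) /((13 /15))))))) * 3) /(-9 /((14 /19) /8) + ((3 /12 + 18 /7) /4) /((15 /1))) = -59535 /17064424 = -0.00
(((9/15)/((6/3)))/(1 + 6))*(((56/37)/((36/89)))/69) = 89/38295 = 0.00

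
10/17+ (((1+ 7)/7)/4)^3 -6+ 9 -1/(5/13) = 29492/29155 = 1.01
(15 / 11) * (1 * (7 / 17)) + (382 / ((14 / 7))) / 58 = 41807 / 10846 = 3.85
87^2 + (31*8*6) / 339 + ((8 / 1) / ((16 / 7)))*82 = 888224 / 113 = 7860.39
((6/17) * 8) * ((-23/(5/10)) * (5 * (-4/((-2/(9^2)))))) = -105204.71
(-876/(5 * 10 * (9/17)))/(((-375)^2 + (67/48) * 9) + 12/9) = -39712/168766675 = -0.00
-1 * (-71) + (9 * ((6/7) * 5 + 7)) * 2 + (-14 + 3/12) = 7291/28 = 260.39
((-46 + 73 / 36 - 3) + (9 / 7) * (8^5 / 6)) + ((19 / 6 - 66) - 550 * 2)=1464601 / 252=5811.91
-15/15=-1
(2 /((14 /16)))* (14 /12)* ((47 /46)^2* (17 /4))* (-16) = -300424 /1587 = -189.30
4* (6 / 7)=24 / 7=3.43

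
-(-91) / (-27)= -91 / 27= -3.37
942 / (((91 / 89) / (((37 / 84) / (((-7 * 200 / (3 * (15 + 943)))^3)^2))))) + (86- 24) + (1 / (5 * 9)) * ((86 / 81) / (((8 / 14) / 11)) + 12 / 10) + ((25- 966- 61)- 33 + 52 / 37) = 118863442984569718681573351357 / 4042843411698000000000000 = 29400.95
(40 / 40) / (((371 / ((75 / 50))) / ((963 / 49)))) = 2889 / 36358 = 0.08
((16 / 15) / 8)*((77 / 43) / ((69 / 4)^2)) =2464 / 3070845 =0.00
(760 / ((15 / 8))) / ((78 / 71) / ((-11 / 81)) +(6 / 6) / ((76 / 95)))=-3798784 / 64101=-59.26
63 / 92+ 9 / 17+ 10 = 17539 / 1564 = 11.21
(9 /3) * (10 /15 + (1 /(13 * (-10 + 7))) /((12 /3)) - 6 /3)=-209 /52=-4.02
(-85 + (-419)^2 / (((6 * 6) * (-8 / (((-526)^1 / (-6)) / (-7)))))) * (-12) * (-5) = 228292315 / 504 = 452960.94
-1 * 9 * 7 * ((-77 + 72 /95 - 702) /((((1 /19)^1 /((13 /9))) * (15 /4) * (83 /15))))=26911612 /415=64847.26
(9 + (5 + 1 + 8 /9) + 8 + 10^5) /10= 180043 /18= 10002.39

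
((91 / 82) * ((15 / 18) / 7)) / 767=0.00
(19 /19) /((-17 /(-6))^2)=36 /289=0.12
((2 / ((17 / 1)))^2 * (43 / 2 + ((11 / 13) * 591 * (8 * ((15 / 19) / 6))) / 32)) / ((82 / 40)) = 18290 / 71383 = 0.26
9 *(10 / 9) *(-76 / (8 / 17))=-1615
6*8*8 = 384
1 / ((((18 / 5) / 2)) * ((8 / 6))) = 5 / 12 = 0.42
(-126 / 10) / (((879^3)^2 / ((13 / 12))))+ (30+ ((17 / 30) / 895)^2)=30.00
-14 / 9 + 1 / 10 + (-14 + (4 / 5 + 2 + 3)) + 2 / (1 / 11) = 1111 / 90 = 12.34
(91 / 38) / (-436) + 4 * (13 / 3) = 861263 / 49704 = 17.33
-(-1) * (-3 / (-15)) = 1 / 5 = 0.20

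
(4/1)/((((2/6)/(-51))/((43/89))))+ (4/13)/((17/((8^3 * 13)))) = -265100/1513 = -175.21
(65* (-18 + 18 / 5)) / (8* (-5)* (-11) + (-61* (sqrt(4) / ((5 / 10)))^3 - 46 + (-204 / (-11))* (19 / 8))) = 6864 / 25417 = 0.27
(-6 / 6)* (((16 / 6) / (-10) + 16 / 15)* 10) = -8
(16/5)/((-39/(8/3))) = -128/585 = -0.22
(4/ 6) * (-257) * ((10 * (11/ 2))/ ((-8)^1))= 14135/ 12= 1177.92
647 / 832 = 0.78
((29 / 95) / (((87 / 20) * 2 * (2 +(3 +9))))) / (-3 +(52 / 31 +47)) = 31 / 564984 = 0.00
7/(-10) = -7/10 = -0.70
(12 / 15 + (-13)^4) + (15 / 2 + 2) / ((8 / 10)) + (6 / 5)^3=28575403 / 1000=28575.40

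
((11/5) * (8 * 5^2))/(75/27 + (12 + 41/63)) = 770/27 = 28.52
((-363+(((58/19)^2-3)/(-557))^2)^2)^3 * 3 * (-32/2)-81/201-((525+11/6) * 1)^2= -1157193890965530770584263832579807249174397499382850180101423579079092015483743760975/10537220507415616706048081277970662064328728428220521482878287697452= -109819652170242648.27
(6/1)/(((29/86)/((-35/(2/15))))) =-135450/29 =-4670.69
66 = 66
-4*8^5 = -131072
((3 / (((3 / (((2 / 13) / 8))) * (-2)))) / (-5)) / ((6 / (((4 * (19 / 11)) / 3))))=19 / 25740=0.00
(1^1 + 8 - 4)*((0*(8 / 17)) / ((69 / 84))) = 0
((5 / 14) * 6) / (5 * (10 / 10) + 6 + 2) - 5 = -440 / 91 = -4.84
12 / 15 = 4 / 5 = 0.80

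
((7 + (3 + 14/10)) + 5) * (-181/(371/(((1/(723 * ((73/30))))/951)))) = -29684/6207179853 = -0.00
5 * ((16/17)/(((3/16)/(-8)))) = -10240/51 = -200.78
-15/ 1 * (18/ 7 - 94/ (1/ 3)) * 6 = 176040/ 7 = 25148.57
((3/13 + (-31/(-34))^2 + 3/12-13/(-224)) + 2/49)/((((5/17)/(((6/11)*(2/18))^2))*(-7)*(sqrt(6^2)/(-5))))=2770597/1320791472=0.00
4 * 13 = 52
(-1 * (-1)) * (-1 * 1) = -1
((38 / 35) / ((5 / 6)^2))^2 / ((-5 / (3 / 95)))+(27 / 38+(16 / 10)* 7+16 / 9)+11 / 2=62753690302 / 3273046875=19.17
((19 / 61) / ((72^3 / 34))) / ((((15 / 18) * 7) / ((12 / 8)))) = 323 / 44271360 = 0.00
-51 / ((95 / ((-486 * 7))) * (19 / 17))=1634.09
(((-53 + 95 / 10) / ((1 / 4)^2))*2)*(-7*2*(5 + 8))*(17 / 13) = 331296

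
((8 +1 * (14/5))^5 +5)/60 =459180649/187500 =2448.96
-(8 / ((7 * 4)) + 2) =-16 / 7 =-2.29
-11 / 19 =-0.58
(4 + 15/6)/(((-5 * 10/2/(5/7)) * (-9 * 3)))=13/1890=0.01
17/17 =1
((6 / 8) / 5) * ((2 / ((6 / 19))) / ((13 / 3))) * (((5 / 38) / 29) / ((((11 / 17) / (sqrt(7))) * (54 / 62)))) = 527 * sqrt(7) / 298584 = 0.00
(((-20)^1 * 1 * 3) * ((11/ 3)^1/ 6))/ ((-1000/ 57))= 209/ 100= 2.09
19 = 19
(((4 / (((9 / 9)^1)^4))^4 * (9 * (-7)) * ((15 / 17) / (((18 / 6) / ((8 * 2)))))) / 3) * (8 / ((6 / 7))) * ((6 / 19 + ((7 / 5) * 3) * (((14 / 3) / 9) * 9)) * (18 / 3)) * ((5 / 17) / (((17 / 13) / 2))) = -1184763740160 / 93347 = -12692038.74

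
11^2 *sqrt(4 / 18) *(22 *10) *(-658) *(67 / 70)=-16765276 *sqrt(2) / 3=-7903226.90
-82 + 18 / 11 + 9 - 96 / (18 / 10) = -4115 / 33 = -124.70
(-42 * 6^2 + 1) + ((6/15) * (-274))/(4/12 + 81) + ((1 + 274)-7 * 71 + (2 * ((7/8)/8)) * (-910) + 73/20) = -9417229/4880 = -1929.76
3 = 3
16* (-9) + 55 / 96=-13769 / 96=-143.43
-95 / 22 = -4.32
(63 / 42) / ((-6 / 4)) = -1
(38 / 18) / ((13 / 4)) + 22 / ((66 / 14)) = 622 / 117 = 5.32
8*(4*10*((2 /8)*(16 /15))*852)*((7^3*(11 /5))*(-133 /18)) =-18241760768 /45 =-405372461.51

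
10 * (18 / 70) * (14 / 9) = 4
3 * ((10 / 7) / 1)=30 / 7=4.29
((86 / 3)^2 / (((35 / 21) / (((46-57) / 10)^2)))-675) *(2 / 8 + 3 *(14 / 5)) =-678.07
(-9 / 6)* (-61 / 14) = 183 / 28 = 6.54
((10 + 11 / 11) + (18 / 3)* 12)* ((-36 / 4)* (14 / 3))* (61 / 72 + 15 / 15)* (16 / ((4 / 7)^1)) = -180303.67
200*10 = 2000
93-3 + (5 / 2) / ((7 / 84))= 120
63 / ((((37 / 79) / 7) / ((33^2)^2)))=41316301719 / 37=1116656803.22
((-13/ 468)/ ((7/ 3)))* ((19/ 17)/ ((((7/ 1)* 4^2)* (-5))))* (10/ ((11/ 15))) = 95/ 293216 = 0.00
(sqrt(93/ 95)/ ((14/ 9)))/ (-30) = -3*sqrt(8835)/ 13300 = -0.02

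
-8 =-8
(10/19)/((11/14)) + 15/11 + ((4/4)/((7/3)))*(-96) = -39.11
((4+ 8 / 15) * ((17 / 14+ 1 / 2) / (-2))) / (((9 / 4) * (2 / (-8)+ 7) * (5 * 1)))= -2176 / 42525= -0.05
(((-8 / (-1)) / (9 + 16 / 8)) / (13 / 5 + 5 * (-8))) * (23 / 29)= -920 / 59653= -0.02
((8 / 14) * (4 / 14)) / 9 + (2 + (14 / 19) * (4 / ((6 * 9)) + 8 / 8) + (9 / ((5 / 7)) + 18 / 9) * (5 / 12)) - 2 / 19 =8.79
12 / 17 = 0.71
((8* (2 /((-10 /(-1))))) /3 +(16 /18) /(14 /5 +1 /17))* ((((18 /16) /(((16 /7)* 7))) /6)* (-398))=-114823 /29160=-3.94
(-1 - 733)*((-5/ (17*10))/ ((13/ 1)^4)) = 367/ 485537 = 0.00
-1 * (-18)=18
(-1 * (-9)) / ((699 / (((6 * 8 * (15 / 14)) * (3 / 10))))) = 324 / 1631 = 0.20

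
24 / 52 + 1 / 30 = 193 / 390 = 0.49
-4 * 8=-32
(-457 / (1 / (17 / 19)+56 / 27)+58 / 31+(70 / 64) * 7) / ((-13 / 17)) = 3302066077 / 18892640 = 174.78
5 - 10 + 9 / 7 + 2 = -12 / 7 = -1.71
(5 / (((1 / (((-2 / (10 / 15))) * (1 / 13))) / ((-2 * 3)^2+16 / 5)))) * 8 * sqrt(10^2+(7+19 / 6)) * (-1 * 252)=197568 * sqrt(3966) / 13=957083.01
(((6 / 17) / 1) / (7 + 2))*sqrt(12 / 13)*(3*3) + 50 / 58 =12*sqrt(39) / 221 + 25 / 29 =1.20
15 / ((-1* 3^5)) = -5 / 81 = -0.06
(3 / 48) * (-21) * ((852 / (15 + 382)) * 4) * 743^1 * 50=-166171950 / 397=-418569.14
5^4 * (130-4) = 78750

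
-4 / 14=-2 / 7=-0.29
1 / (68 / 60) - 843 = -14316 / 17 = -842.12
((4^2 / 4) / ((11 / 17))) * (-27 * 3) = -5508 / 11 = -500.73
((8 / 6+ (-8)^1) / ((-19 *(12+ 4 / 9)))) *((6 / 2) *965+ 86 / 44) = 955995 / 11704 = 81.68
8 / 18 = 4 / 9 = 0.44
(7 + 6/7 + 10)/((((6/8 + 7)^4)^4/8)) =4294967296000/5091961852230296846799367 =0.00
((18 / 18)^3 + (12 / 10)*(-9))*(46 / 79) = -2254 / 395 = -5.71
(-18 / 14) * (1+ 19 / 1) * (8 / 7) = -1440 / 49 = -29.39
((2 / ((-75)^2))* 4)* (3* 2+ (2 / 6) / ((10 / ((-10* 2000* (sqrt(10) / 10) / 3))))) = 16 / 1875 - 64* sqrt(10) / 2025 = -0.09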